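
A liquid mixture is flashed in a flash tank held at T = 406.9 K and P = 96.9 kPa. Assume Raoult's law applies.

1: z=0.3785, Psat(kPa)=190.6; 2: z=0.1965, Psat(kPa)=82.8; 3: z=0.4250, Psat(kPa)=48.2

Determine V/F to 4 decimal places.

Raoult's law: Kᵢ = Pᵢˢᵃᵗ/P = Pᵢˢᵃᵗ/96.9.
  K_1 = 190.6/96.9 = 1.966976, K_2 = 82.8/96.9 = 0.854489, K_3 = 48.2/96.9 = 0.497420
Material balance + equilibrium reduce to Σ zᵢ(Kᵢ−1)/(1+V/F(Kᵢ−1)) = 0.
Feasibility: ΣzᵢKᵢ = 1.1238, Σzᵢ/Kᵢ = 1.2768 — both > 1, two phases present.
Newton iteration, V/F⁰ = 0.5:
  V/F = 0.5000: g = -0.06941, g' = -0.3572 → V/F = 0.3057
  V/F = 0.3057: g = 0.00021, g' = -0.3653 → V/F = 0.3062
Converged at V/F = 0.3062.

V/F = 0.3062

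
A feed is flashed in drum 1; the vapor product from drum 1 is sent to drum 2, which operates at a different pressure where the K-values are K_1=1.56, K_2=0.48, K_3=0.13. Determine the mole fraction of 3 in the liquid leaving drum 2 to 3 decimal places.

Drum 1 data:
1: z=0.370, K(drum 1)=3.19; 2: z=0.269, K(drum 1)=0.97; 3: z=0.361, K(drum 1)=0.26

x_3 (drum 2) = 0.169

Drum 1:
Newton–Raphson from ψ₁ = 0.3:
  ψ₁ = 0.300: g = 0.1375, g' = -0.973 → ψ₁ = 0.441
  ψ₁ = 0.441: g = 0.0072, g' = -0.895 → ψ₁ = 0.449
Converged at ψ₁ = 0.449.
Drum-1 compositions:
  1: x = 0.186, y = 0.595
  2: x = 0.273, y = 0.264
  3: x = 0.541, y = 0.141
Drum-2 feed = drum-1 vapor: z₂ = (0.5949, 0.2645, 0.1406).
Drum 2:
Newton–Raphson from ψ₂ = 0.5:
  ψ₂ = 0.500: g = -0.1421, g' = -0.578 → ψ₂ = 0.254
  ψ₂ = 0.254: g = -0.0239, g' = -0.413 → ψ₂ = 0.196
  ψ₂ = 0.196: g = -0.0006, g' = -0.395 → ψ₂ = 0.195
Converged at ψ₂ = 0.195.
  1: x = 0.536, y = 0.837
  2: x = 0.294, y = 0.141
  3: x = 0.169, y = 0.022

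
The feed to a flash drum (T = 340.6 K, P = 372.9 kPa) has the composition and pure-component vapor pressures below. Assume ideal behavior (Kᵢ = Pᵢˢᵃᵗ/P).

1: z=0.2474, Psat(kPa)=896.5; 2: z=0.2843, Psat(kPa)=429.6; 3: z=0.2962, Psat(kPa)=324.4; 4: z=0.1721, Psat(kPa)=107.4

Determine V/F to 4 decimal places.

Raoult's law: Kᵢ = Pᵢˢᵃᵗ/P = Pᵢˢᵃᵗ/372.9.
  K_1 = 896.5/372.9 = 2.404130, K_2 = 429.6/372.9 = 1.152051, K_3 = 324.4/372.9 = 0.869938, K_4 = 107.4/372.9 = 0.288013
Iterate (Newton) starting at V/F = 0.5:
  V/F = 0.5000: g = 0.01280, g' = -0.3901 → V/F = 0.5328
  V/F = 0.5328: g = -0.00011, g' = -0.3975 → V/F = 0.5325
Converged at V/F = 0.5325.

V/F = 0.5325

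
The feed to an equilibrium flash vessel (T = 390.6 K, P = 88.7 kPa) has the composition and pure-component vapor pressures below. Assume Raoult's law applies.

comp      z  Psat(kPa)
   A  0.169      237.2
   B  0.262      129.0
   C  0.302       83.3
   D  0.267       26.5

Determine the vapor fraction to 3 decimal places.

Raoult's law: Kᵢ = Pᵢˢᵃᵗ/P = Pᵢˢᵃᵗ/88.7.
  K_A = 237.2/88.7 = 2.67418, K_B = 129.0/88.7 = 1.45434, K_C = 83.3/88.7 = 0.93912, K_D = 26.5/88.7 = 0.29876
Material balance + equilibrium reduce to Σ zᵢ(Kᵢ−1)/(1+ψ(Kᵢ−1)) = 0.
Feasibility: ΣzᵢKᵢ = 1.196, Σzᵢ/Kᵢ = 1.459 — both > 1, two phases present.
Newton–Raphson from ψ = 0.37:
  ψ = 0.370: g = 0.0050, g' = -0.461 → ψ = 0.381
Converged at ψ = 0.381.

ψ = 0.381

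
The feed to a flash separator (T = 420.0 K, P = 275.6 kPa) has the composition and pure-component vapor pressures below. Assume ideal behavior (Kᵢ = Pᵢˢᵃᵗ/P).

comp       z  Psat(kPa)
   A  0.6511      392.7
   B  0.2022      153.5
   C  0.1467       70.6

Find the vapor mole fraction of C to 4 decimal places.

y_C = 0.0486

Raoult's law: Kᵢ = Pᵢˢᵃᵗ/P = Pᵢˢᵃᵗ/275.6.
  K_A = 392.7/275.6 = 1.424891, K_B = 153.5/275.6 = 0.556967, K_C = 70.6/275.6 = 0.256168
Material balance + equilibrium reduce to Σ zᵢ(Kᵢ−1)/(1+β(Kᵢ−1)) = 0.
Check two-phase: ΣzᵢKᵢ = 1.0779 > 1 and Σzᵢ/Kᵢ = 1.3927 > 1, so g(0) = 0.0779 > 0 and g(1) = -0.3927 < 0.
Newton iteration, β⁰ = 0.5:
  β = 0.5000: g = -0.06063, g' = -0.3512 → β = 0.3274
  β = 0.3274: g = -0.00615, g' = -0.2867 → β = 0.3059
  β = 0.3059: g = -0.00006, g' = -0.2812 → β = 0.3057
Converged at β = 0.3057.
Compositions from xᵢ = zᵢ/(1+β(Kᵢ−1)), yᵢ = Kᵢxᵢ:
  A: x = 0.5763, y = 0.8211
  B: x = 0.2339, y = 0.1303
  C: x = 0.1899, y = 0.0486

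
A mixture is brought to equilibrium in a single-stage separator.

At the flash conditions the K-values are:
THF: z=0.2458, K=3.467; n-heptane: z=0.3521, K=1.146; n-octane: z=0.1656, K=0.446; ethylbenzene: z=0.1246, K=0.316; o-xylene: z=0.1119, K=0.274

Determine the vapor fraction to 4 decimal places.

Let ψ = V/F and solve Σ zᵢ(Kᵢ−1)/(1+ψ(Kᵢ−1)) = 0.
g(0) = ΣzᵢKᵢ − 1 = 0.3996 and g(1) = 1 − Σzᵢ/Kᵢ = -0.5521, so a root lies in (0, 1).
Newton–Raphson from ψ = 0.54:
  ψ = 0.5400: g = -0.09201, g' = -0.6911 → ψ = 0.4069
  ψ = 0.4069: g = -0.00067, g' = -0.6947 → ψ = 0.4059
Converged at ψ = 0.4059.

ψ = 0.4059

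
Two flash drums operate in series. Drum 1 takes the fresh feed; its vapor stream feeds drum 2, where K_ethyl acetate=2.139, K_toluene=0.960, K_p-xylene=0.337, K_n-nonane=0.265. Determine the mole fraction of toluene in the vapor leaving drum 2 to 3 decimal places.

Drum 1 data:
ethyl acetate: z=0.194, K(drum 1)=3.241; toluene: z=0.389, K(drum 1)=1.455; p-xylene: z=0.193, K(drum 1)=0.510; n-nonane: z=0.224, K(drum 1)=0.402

y_toluene (drum 2) = 0.437

Drum 1:
Material balance + equilibrium reduce to Σ zᵢ(Kᵢ−1)/(1+ψ₁(Kᵢ−1)) = 0.
Check two-phase: ΣzᵢKᵢ = 1.383 > 1 and Σzᵢ/Kᵢ = 1.263 > 1, so g(0) = 0.383 > 0 and g(1) = -0.263 < 0.
Newton–Raphson from ψ₁ = 0.5:
  ψ₁ = 0.500: g = 0.0329, g' = -0.514 → ψ₁ = 0.564
Converged at ψ₁ = 0.564.
Drum-1 compositions:
  ethyl acetate: x = 0.086, y = 0.278
  toluene: x = 0.310, y = 0.450
  p-xylene: x = 0.267, y = 0.136
  n-nonane: x = 0.338, y = 0.136
Drum-2 feed = drum-1 vapor: z₂ = (0.2777, 0.4504, 0.1360, 0.1359).
Drum 2:
Newton iteration, ψ₂⁰ = 0.6:
  ψ₂ = 0.600: g = -0.1590, g' = -0.528 → ψ₂ = 0.299
  ψ₂ = 0.299: g = -0.0227, g' = -0.415 → ψ₂ = 0.244
Converged at ψ₂ = 0.244.
  ethyl acetate: x = 0.217, y = 0.465
  toluene: x = 0.455, y = 0.437
  p-xylene: x = 0.162, y = 0.055
  n-nonane: x = 0.166, y = 0.044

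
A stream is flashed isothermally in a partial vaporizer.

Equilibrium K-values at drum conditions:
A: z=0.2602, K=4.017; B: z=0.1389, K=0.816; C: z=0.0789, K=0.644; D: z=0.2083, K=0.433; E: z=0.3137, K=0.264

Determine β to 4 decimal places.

Iterate (Newton) starting at β = 0.53:
  β = 0.5300: g = -0.30829, g' = -0.9653 → β = 0.2106
  β = 0.2106: g = 0.01570, g' = -1.2266 → β = 0.2234
  β = 0.2234: g = 0.00022, g' = -1.1933 → β = 0.2236
Converged at β = 0.2236.

β = 0.2236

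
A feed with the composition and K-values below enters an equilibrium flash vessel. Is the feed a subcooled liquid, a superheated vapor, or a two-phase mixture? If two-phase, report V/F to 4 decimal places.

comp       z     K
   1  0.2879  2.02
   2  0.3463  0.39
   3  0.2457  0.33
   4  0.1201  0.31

subcooled liquid

ΣzᵢKᵢ = 0.8349; Σzᵢ/Kᵢ = 2.1624.
Since ΣzᵢKᵢ < 1 the mixture is below its bubble point — single liquid phase.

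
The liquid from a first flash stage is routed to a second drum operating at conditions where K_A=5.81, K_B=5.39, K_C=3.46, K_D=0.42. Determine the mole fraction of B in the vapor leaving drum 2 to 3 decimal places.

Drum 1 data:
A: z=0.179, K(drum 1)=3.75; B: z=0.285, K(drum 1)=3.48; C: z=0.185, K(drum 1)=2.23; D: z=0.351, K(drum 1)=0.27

Drum 1:
Let ψ₁ = V/F and solve Σ zᵢ(Kᵢ−1)/(1+ψ₁(Kᵢ−1)) = 0.
Check two-phase: ΣzᵢKᵢ = 2.170 > 1 and Σzᵢ/Kᵢ = 1.513 > 1, so g(0) = 1.170 > 0 and g(1) = -0.513 < 0.
Newton–Raphson from ψ₁ = 0.46:
  ψ₁ = 0.460: g = 0.3070, g' = -1.184 → ψ₁ = 0.719
  ψ₁ = 0.719: g = 0.0005, g' = -1.287 → ψ₁ = 0.720
Converged at ψ₁ = 0.720.
Drum-1 compositions:
  A: x = 0.060, y = 0.225
  B: x = 0.102, y = 0.356
  C: x = 0.098, y = 0.219
  D: x = 0.739, y = 0.200
Drum-2 feed = drum-1 liquid: z₂ = (0.0601, 0.1023, 0.0981, 0.7394).
Drum 2:
Let ψ₂ = V/F and solve Σ zᵢ(Kᵢ−1)/(1+ψ₂(Kᵢ−1)) = 0.
Check two-phase: ΣzᵢKᵢ = 1.551 > 1 and Σzᵢ/Kᵢ = 1.818 > 1, so g(0) = 0.551 > 0 and g(1) = -0.818 < 0.
Iterate (Newton) starting at ψ₂ = 0.5:
  ψ₂ = 0.500: g = -0.2703, g' = -0.926 → ψ₂ = 0.208
  ψ₂ = 0.208: g = 0.0511, g' = -1.467 → ψ₂ = 0.243
  ψ₂ = 0.243: g = 0.0025, g' = -1.327 → ψ₂ = 0.245
Converged at ψ₂ = 0.245.
  A: x = 0.028, y = 0.160
  B: x = 0.049, y = 0.266
  C: x = 0.061, y = 0.212
  D: x = 0.862, y = 0.362

y_B (drum 2) = 0.266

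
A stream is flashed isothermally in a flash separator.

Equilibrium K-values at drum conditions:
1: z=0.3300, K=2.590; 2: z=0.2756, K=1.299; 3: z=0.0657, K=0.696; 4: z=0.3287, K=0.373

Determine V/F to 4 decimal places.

V/F = 0.5714

Newton–Raphson from V/F = 0.3:
  V/F = 0.3000: g = 0.15505, g' = -0.6066 → V/F = 0.5556
  V/F = 0.5556: g = 0.00894, g' = -0.5664 → V/F = 0.5714
Converged at V/F = 0.5714.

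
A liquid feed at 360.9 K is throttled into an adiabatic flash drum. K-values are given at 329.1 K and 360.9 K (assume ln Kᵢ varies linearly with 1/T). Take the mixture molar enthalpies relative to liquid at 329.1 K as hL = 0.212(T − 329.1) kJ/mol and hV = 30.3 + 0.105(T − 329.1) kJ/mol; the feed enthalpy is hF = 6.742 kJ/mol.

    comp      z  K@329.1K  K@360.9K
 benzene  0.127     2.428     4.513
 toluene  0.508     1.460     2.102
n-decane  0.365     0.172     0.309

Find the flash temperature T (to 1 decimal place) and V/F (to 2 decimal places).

Adiabatic flash: solve Rachford–Rice at each trial T, then check hF = ψ·hV(T) + (1−ψ)·hL(T).
  T = 329.1 K: K = (2.428, 1.460, 0.172), RR gives ψ = 0.188, H_out = 5.702 kJ/mol
  T = 360.9 K: K = (4.513, 2.102, 0.309), RR gives ψ = 0.654, H_out = 24.346 kJ/mol
  T = 345.0 K: K = (3.358, 1.767, 0.234), RR gives ψ = 0.459, H_out = 16.511 kJ/mol
  T = 337.1 K: K = (2.869, 1.611, 0.201), RR gives ψ = 0.343, H_out = 11.782 kJ/mol
  T = 333.1 K: K = (2.642, 1.534, 0.186), RR gives ψ = 0.272, H_out = 8.961 kJ/mol
  T = 331.1 K: K = (2.533, 1.497, 0.179), RR gives ψ = 0.232, H_out = 7.397 kJ/mol
Linear interpolation between T = 329.1 (H_out = 5.702) and T = 331.1 (H_out = 7.397) on hF = 6.742 gives T ≈ 330.3 K, at which ψ = 0.21.

T = 330.3 K, V/F = 0.21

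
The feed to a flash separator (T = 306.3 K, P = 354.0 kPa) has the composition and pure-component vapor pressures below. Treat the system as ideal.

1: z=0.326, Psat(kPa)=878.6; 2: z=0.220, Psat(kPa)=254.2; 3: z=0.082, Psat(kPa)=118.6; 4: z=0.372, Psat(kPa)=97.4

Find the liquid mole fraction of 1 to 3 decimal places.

Raoult's law: Kᵢ = Pᵢˢᵃᵗ/P = Pᵢˢᵃᵗ/354.0.
  K_1 = 878.6/354.0 = 2.48192, K_2 = 254.2/354.0 = 0.71808, K_3 = 118.6/354.0 = 0.33503, K_4 = 97.4/354.0 = 0.27514
Material balance + equilibrium reduce to Σ zᵢ(Kᵢ−1)/(1+ψ(Kᵢ−1)) = 0.
Feasibility: ΣzᵢKᵢ = 1.097, Σzᵢ/Kᵢ = 2.035 — both > 1, two phases present.
Iterate (Newton) starting at ψ = 0.5:
  ψ = 0.500: g = -0.2993, g' = -0.822 → ψ = 0.136
  ψ = 0.136: g = -0.0214, g' = -0.799 → ψ = 0.109
Converged at ψ = 0.109.
Compositions from xᵢ = zᵢ/(1+ψ(Kᵢ−1)), yᵢ = Kᵢxᵢ:
  1: x = 0.281, y = 0.696
  2: x = 0.227, y = 0.163
  3: x = 0.088, y = 0.030
  4: x = 0.404, y = 0.111

x_1 = 0.281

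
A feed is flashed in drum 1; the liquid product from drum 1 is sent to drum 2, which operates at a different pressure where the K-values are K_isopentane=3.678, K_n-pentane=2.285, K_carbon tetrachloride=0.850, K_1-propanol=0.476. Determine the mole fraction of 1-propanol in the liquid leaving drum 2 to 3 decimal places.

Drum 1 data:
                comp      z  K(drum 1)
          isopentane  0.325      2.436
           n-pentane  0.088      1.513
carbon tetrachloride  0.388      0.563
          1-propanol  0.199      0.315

Drum 1:
Rachford–Rice: g(ψ₁) = Σ zᵢ(Kᵢ−1)/(1+ψ₁(Kᵢ−1)) = 0.
Feasibility: ΣzᵢKᵢ = 1.206, Σzᵢ/Kᵢ = 1.512 — both > 1, two phases present.
Iterate (Newton) starting at ψ₁ = 0.62:
  ψ₁ = 0.620: g = -0.1884, g' = -0.622 → ψ₁ = 0.317
  ψ₁ = 0.317: g = -0.0116, g' = -0.586 → ψ₁ = 0.298
Converged at ψ₁ = 0.298.
Drum-1 compositions:
  isopentane: x = 0.228, y = 0.555
  n-pentane: x = 0.076, y = 0.116
  carbon tetrachloride: x = 0.446, y = 0.251
  1-propanol: x = 0.250, y = 0.079
Drum-2 feed = drum-1 liquid: z₂ = (0.2277, 0.0763, 0.4460, 0.2500).
Drum 2:
Iterate (Newton) starting at ψ₂ = 0.54:
  ψ₂ = 0.540: g = 0.0517, g' = -0.462 → ψ₂ = 0.652
  ψ₂ = 0.652: g = 0.0024, g' = -0.425 → ψ₂ = 0.657
Converged at ψ₂ = 0.657.
  isopentane: x = 0.082, y = 0.303
  n-pentane: x = 0.041, y = 0.095
  carbon tetrachloride: x = 0.495, y = 0.421
  1-propanol: x = 0.381, y = 0.182

x_1-propanol (drum 2) = 0.381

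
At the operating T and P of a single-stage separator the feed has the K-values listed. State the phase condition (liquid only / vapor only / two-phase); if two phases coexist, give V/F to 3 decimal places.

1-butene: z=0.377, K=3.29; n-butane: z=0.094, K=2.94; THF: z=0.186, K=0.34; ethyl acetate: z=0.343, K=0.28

two-phase, V/F = 0.435

ΣzᵢKᵢ = 1.676; Σzᵢ/Kᵢ = 1.919.
Both exceed 1, so a two-phase solution exists.
Let ψ = V/F and solve Σ zᵢ(Kᵢ−1)/(1+ψ(Kᵢ−1)) = 0.
Newton–Raphson from ψ = 0.62:
  ψ = 0.620: g = -0.2143, g' = -1.223 → ψ = 0.445
  ψ = 0.445: g = -0.0114, g' = -1.134 → ψ = 0.435
Converged at ψ = 0.435.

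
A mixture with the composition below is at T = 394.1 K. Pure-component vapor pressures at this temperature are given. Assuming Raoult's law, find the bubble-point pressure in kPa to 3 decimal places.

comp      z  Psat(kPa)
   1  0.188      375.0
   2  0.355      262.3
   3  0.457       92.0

At the bubble point ψ → 0, so ΣzᵢKᵢ = 1 with Kᵢ = Pᵢˢᵃᵗ/P ⇒ P = ΣzᵢPᵢˢᵃᵗ.
P = 0.188·375.0 + 0.355·262.3 + 0.457·92.0 = 205.661 kPa

Pbub = 205.661 kPa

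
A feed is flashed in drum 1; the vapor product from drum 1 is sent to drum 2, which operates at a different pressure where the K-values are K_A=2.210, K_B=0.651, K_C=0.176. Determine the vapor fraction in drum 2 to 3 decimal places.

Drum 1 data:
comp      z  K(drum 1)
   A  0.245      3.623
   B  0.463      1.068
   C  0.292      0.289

Drum 1:
Let ψ₁ = V/F and solve Σ zᵢ(Kᵢ−1)/(1+ψ₁(Kᵢ−1)) = 0.
Feasibility: ΣzᵢKᵢ = 1.467, Σzᵢ/Kᵢ = 1.512 — both > 1, two phases present.
Iterate (Newton) starting at ψ₁ = 0.5:
  ψ₁ = 0.500: g = -0.0137, g' = -0.673 → ψ₁ = 0.480
Converged at ψ₁ = 0.480.
Drum-1 compositions:
  A: x = 0.108, y = 0.393
  B: x = 0.448, y = 0.479
  C: x = 0.443, y = 0.128
Drum-2 feed = drum-1 vapor: z₂ = (0.3931, 0.4789, 0.1281).
Drum 2:
Newton iteration, ψ₂⁰ = 0.44:
  ψ₂ = 0.440: g = -0.0526, g' = -0.540 → ψ₂ = 0.343
  ψ₂ = 0.343: g = -0.0006, g' = -0.532 → ψ₂ = 0.341
Converged at ψ₂ = 0.341.
  A: x = 0.278, y = 0.615
  B: x = 0.544, y = 0.354
  C: x = 0.178, y = 0.031

V/F (drum 2) = 0.341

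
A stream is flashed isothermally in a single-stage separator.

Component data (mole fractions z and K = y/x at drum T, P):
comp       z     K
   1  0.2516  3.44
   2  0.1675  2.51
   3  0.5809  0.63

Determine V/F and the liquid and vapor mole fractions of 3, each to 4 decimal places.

V/F = 0.8424, x_3 = 0.8439, y_3 = 0.5317

Material balance + equilibrium reduce to Σ zᵢ(Kᵢ−1)/(1+V/F(Kᵢ−1)) = 0.
Check two-phase: ΣzᵢKᵢ = 1.6519 > 1 and Σzᵢ/Kᵢ = 1.0619 > 1, so g(0) = 0.6519 > 0 and g(1) = -0.0619 < 0.
Newton–Raphson from V/F = 0.4:
  V/F = 0.4000: g = 0.21610, g' = -0.6416 → V/F = 0.7368
  V/F = 0.7368: g = 0.04366, g' = -0.4272 → V/F = 0.8390
  V/F = 0.8390: g = 0.00135, g' = -0.4029 → V/F = 0.8424
Converged at V/F = 0.8424.
Compositions from xᵢ = zᵢ/(1+V/F(Kᵢ−1)), yᵢ = Kᵢxᵢ:
  1: x = 0.0823, y = 0.2833
  2: x = 0.0737, y = 0.1851
  3: x = 0.8439, y = 0.5317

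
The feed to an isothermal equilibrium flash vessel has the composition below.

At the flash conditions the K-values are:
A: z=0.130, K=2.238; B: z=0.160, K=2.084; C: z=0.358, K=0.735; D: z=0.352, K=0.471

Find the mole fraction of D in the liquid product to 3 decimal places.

x_D = 0.374

Rachford–Rice: g(ψ) = Σ zᵢ(Kᵢ−1)/(1+ψ(Kᵢ−1)) = 0.
g(0) = ΣzᵢKᵢ − 1 = 0.053 and g(1) = 1 − Σzᵢ/Kᵢ = -0.369, so a root lies in (0, 1).
Newton iteration, ψ⁰ = 0.5:
  ψ = 0.500: g = -0.1506, g' = -0.371 → ψ = 0.093
  ψ = 0.093: g = 0.0086, g' = -0.451 → ψ = 0.112
  ψ = 0.112: g = 0.0001, g' = -0.441 → ψ = 0.113
Converged at ψ = 0.113.
Compositions from xᵢ = zᵢ/(1+ψ(Kᵢ−1)), yᵢ = Kᵢxᵢ:
  A: x = 0.114, y = 0.255
  B: x = 0.143, y = 0.297
  C: x = 0.369, y = 0.271
  D: x = 0.374, y = 0.176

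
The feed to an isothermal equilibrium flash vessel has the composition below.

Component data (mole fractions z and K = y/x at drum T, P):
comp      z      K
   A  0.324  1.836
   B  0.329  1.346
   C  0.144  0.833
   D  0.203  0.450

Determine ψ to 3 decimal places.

ψ = 0.876

Newton–Raphson from ψ = 0.5:
  ψ = 0.500: g = 0.1078, g' = -0.263 → ψ = 0.910
  ψ = 0.910: g = -0.0115, g' = -0.348 → ψ = 0.877
  ψ = 0.877: g = -0.0002, g' = -0.333 → ψ = 0.876
Converged at ψ = 0.876.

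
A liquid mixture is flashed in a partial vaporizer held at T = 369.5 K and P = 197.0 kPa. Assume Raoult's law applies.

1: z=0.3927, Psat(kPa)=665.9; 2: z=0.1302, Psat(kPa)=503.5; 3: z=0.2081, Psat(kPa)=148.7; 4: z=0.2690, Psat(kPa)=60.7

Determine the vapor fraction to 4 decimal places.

Raoult's law: Kᵢ = Pᵢˢᵃᵗ/P = Pᵢˢᵃᵗ/197.0.
  K_1 = 665.9/197.0 = 3.380203, K_2 = 503.5/197.0 = 2.555838, K_3 = 148.7/197.0 = 0.754822, K_4 = 60.7/197.0 = 0.308122
Let ψ = V/F and solve Σ zᵢ(Kᵢ−1)/(1+ψ(Kᵢ−1)) = 0.
Check two-phase: ΣzᵢKᵢ = 1.9001 > 1 and Σzᵢ/Kᵢ = 1.3158 > 1, so g(0) = 0.9001 > 0 and g(1) = -0.3158 < 0.
Iterate (Newton) starting at ψ = 0.48:
  ψ = 0.4800: g = 0.21575, g' = -0.8927 → ψ = 0.7217
  ψ = 0.7217: g = 0.00564, g' = -0.9033 → ψ = 0.7279
Converged at ψ = 0.7279.

ψ = 0.7279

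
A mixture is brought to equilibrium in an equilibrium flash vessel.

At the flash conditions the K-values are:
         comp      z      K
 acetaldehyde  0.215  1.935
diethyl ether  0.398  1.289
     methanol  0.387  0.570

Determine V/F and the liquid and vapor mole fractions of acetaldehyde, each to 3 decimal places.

Rachford–Rice: g(V/F) = Σ zᵢ(Kᵢ−1)/(1+V/F(Kᵢ−1)) = 0.
g(0) = ΣzᵢKᵢ − 1 = 0.150 and g(1) = 1 − Σzᵢ/Kᵢ = -0.099, so a root lies in (0, 1).
Iterate (Newton) starting at V/F = 0.54:
  V/F = 0.540: g = 0.0163, g' = -0.229 → V/F = 0.611
Converged at V/F = 0.611.
Compositions from xᵢ = zᵢ/(1+V/F(Kᵢ−1)), yᵢ = Kᵢxᵢ:
  acetaldehyde: x = 0.137, y = 0.265
  diethyl ether: x = 0.338, y = 0.436
  methanol: x = 0.525, y = 0.299

V/F = 0.611, x_acetaldehyde = 0.137, y_acetaldehyde = 0.265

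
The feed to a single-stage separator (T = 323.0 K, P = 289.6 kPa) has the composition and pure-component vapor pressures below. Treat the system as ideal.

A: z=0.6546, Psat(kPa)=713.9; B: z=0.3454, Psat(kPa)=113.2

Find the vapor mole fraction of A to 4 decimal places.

y_A = 0.7239

Raoult's law: Kᵢ = Pᵢˢᵃᵗ/P = Pᵢˢᵃᵗ/289.6.
  K_A = 713.9/289.6 = 2.465124, K_B = 113.2/289.6 = 0.390884
Material balance + equilibrium reduce to Σ zᵢ(Kᵢ−1)/(1+ψ(Kᵢ−1)) = 0.
Check two-phase: ΣzᵢKᵢ = 1.7487 > 1 and Σzᵢ/Kᵢ = 1.1492 > 1, so g(0) = 0.7487 > 0 and g(1) = -0.1492 < 0.
Newton–Raphson from ψ = 0.6:
  ψ = 0.6000: g = 0.17883, g' = -0.7162 → ψ = 0.8497
  ψ = 0.8497: g = -0.00886, g' = -0.8294 → ψ = 0.8390
  ψ = 0.8390: g = -0.00006, g' = -0.8188 → ψ = 0.8389
Converged at ψ = 0.8389.
Compositions from xᵢ = zᵢ/(1+ψ(Kᵢ−1)), yᵢ = Kᵢxᵢ:
  A: x = 0.2937, y = 0.7239
  B: x = 0.7063, y = 0.2761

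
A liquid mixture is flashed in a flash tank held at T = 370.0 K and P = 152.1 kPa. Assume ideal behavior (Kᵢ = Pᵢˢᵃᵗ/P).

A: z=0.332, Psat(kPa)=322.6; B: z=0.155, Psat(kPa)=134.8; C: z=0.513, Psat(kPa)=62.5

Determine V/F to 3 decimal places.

V/F = 0.092

Raoult's law: Kᵢ = Pᵢˢᵃᵗ/P = Pᵢˢᵃᵗ/152.1.
  K_A = 322.6/152.1 = 2.12097, K_B = 134.8/152.1 = 0.88626, K_C = 62.5/152.1 = 0.41091
Rachford–Rice: g(V/F) = Σ zᵢ(Kᵢ−1)/(1+V/F(Kᵢ−1)) = 0.
Feasibility: ΣzᵢKᵢ = 1.052, Σzᵢ/Kᵢ = 1.580 — both > 1, two phases present.
Newton–Raphson from V/F = 0.46:
  V/F = 0.460: g = -0.1876, g' = -0.519 → V/F = 0.098
  V/F = 0.098: g = -0.0034, g' = -0.541 → V/F = 0.092
Converged at V/F = 0.092.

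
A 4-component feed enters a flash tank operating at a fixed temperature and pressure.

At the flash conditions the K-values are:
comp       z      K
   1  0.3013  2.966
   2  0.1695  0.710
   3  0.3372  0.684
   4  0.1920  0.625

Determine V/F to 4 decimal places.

Newton iteration, V/F⁰ = 0.46:
  V/F = 0.4600: g = 0.04264, g' = -0.4256 → V/F = 0.5602
  V/F = 0.5602: g = 0.00258, g' = -0.3770 → V/F = 0.5670
  V/F = 0.5670: g = 0.00001, g' = -0.3743 → V/F = 0.5671
Converged at V/F = 0.5671.

V/F = 0.5671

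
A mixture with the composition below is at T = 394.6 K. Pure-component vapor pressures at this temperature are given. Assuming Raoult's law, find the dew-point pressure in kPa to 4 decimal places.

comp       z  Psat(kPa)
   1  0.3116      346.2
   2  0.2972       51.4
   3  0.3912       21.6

Pdew = 40.3335 kPa

At the dew point ψ → 1, so Σzᵢ/Kᵢ = 1 with Kᵢ = Pᵢˢᵃᵗ/P ⇒ 1/P = Σzᵢ/Pᵢˢᵃᵗ.
1/P = 0.3116/346.2 + 0.2972/51.4 + 0.3912/21.6 = 0.0247933 ⇒ P = 40.3335 kPa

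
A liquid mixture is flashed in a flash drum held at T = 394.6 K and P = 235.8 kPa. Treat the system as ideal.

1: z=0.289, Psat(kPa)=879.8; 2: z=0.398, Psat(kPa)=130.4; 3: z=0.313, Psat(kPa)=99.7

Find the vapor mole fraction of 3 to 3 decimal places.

y_3 = 0.161

Raoult's law: Kᵢ = Pᵢˢᵃᵗ/P = Pᵢˢᵃᵗ/235.8.
  K_1 = 879.8/235.8 = 3.73113, K_2 = 130.4/235.8 = 0.55301, K_3 = 99.7/235.8 = 0.42282
Rachford–Rice: g(V/F) = Σ zᵢ(Kᵢ−1)/(1+V/F(Kᵢ−1)) = 0.
g(0) = ΣzᵢKᵢ − 1 = 0.431 and g(1) = 1 − Σzᵢ/Kᵢ = -0.537, so a root lies in (0, 1).
Iterate (Newton) starting at V/F = 0.5:
  V/F = 0.500: g = -0.1494, g' = -0.723 → V/F = 0.293
  V/F = 0.293: g = 0.0159, g' = -0.921 → V/F = 0.311
Converged at V/F = 0.311.
Compositions from xᵢ = zᵢ/(1+V/F(Kᵢ−1)), yᵢ = Kᵢxᵢ:
  1: x = 0.156, y = 0.583
  2: x = 0.462, y = 0.256
  3: x = 0.381, y = 0.161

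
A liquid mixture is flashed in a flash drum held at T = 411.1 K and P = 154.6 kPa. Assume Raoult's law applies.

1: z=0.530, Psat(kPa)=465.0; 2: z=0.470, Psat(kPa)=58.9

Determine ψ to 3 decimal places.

Raoult's law: Kᵢ = Pᵢˢᵃᵗ/P = Pᵢˢᵃᵗ/154.6.
  K_1 = 465.0/154.6 = 3.00776, K_2 = 58.9/154.6 = 0.38098
Binary case is linear: z₁(K₁−1)(1+ψ(K₂−1)) + z₂(K₂−1)(1+ψ(K₁−1)) = 0
⇒ ψ = [z₁(K₁−1)+z₂(K₂−1)] / [−(K₁−1)(K₂−1)] = 0.7732/1.2428 = 0.622

ψ = 0.622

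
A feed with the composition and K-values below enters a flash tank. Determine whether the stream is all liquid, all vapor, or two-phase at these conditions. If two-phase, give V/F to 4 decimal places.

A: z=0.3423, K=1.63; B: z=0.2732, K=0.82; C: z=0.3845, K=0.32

all liquid

ΣzᵢKᵢ = 0.9050; Σzᵢ/Kᵢ = 1.7447.
Since ΣzᵢKᵢ < 1 the mixture is below its bubble point — single liquid phase.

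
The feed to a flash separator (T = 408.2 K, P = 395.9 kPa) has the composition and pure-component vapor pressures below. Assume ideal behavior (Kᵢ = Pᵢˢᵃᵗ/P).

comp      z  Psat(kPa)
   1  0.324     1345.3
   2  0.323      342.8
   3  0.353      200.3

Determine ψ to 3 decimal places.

Raoult's law: Kᵢ = Pᵢˢᵃᵗ/P = Pᵢˢᵃᵗ/395.9.
  K_1 = 1345.3/395.9 = 3.39808, K_2 = 342.8/395.9 = 0.86588, K_3 = 200.3/395.9 = 0.50594
Newton–Raphson from ψ = 0.54:
  ψ = 0.540: g = 0.0540, g' = -0.521 → ψ = 0.644
  ψ = 0.644: g = 0.0023, g' = -0.480 → ψ = 0.649
Converged at ψ = 0.649.

ψ = 0.649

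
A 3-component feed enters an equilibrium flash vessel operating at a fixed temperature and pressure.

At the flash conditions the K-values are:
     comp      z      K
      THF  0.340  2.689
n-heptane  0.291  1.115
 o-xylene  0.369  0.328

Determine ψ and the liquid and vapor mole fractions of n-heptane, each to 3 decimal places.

Let ψ = V/F and solve Σ zᵢ(Kᵢ−1)/(1+ψ(Kᵢ−1)) = 0.
g(0) = ΣzᵢKᵢ − 1 = 0.360 and g(1) = 1 − Σzᵢ/Kᵢ = -0.512, so a root lies in (0, 1).
Newton iteration, ψ⁰ = 0.5:
  ψ = 0.500: g = -0.0305, g' = -0.666 → ψ = 0.454
Converged at ψ = 0.454.
Compositions from xᵢ = zᵢ/(1+ψ(Kᵢ−1)), yᵢ = Kᵢxᵢ:
  THF: x = 0.192, y = 0.517
  n-heptane: x = 0.277, y = 0.308
  o-xylene: x = 0.531, y = 0.174

ψ = 0.454, x_n-heptane = 0.277, y_n-heptane = 0.308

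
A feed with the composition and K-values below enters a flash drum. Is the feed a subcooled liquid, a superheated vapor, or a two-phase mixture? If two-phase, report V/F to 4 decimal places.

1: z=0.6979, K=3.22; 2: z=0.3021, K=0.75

ΣzᵢKᵢ = 2.4738; Σzᵢ/Kᵢ = 0.6195.
Since Σzᵢ/Kᵢ < 1 the mixture is above its dew point — single vapor phase.

superheated vapor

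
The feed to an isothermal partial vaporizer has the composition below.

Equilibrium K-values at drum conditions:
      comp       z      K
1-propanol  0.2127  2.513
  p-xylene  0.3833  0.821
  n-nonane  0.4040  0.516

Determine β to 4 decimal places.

β = 0.1087

Iterate (Newton) starting at β = 0.5:
  β = 0.5000: g = -0.15010, g' = -0.3373 → β = 0.0550
  β = 0.0550: g = 0.02689, g' = -0.5273 → β = 0.1060
  β = 0.1060: g = 0.00127, g' = -0.4795 → β = 0.1087
Converged at β = 0.1087.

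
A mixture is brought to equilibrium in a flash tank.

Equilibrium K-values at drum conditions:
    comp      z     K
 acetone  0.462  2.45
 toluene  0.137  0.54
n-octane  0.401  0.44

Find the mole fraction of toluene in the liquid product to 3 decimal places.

x_toluene = 0.177

Rachford–Rice: g(V/F) = Σ zᵢ(Kᵢ−1)/(1+V/F(Kᵢ−1)) = 0.
g(0) = ΣzᵢKᵢ − 1 = 0.382 and g(1) = 1 − Σzᵢ/Kᵢ = -0.354, so a root lies in (0, 1).
Iterate (Newton) starting at V/F = 0.5:
  V/F = 0.500: g = -0.0054, g' = -0.618 → V/F = 0.491
Converged at V/F = 0.491.
Compositions from xᵢ = zᵢ/(1+V/F(Kᵢ−1)), yᵢ = Kᵢxᵢ:
  acetone: x = 0.270, y = 0.661
  toluene: x = 0.177, y = 0.096
  n-octane: x = 0.553, y = 0.243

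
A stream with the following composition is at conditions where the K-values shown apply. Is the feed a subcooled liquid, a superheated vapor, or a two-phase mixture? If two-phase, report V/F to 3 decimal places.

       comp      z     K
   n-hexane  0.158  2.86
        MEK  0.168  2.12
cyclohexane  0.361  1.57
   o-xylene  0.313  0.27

ΣzᵢKᵢ = 1.459; Σzᵢ/Kᵢ = 1.524.
Both exceed 1, so a two-phase solution exists.
Let ψ = V/F and solve Σ zᵢ(Kᵢ−1)/(1+ψ(Kᵢ−1)) = 0.
Newton–Raphson from ψ = 0.5:
  ψ = 0.500: g = 0.0732, g' = -0.718 → ψ = 0.602
  ψ = 0.602: g = -0.0033, g' = -0.793 → ψ = 0.598
Converged at ψ = 0.598.

two-phase, V/F = 0.598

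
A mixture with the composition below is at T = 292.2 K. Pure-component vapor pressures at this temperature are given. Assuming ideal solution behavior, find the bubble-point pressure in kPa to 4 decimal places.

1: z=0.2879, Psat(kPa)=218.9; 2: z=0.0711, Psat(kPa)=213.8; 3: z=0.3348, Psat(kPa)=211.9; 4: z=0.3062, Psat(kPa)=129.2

Pbub = 188.7276 kPa

At the bubble point ψ → 0, so ΣzᵢKᵢ = 1 with Kᵢ = Pᵢˢᵃᵗ/P ⇒ P = ΣzᵢPᵢˢᵃᵗ.
P = 0.2879·218.9 + 0.0711·213.8 + 0.3348·211.9 + 0.3062·129.2 = 188.7276 kPa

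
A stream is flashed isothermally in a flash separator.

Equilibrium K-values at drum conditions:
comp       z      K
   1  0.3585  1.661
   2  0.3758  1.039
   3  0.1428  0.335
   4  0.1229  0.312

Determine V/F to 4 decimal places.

V/F = 0.2564

Material balance + equilibrium reduce to Σ zᵢ(Kᵢ−1)/(1+V/F(Kᵢ−1)) = 0.
Feasibility: ΣzᵢKᵢ = 1.0721, Σzᵢ/Kᵢ = 1.3977 — both > 1, two phases present.
Newton–Raphson from V/F = 0.5:
  V/F = 0.5000: g = -0.07868, g' = -0.3659 → V/F = 0.2850
  V/F = 0.2850: g = -0.00845, g' = -0.2976 → V/F = 0.2566
  V/F = 0.2566: g = -0.00007, g' = -0.2927 → V/F = 0.2564
Converged at V/F = 0.2564.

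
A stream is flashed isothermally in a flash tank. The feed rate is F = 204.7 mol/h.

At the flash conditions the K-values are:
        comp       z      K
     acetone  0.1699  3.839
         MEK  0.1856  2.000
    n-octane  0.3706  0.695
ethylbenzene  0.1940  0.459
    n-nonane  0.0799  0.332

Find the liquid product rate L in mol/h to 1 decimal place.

Material balance + equilibrium reduce to Σ zᵢ(Kᵢ−1)/(1+ψ(Kᵢ−1)) = 0.
Feasibility: ΣzᵢKᵢ = 1.3966, Σzᵢ/Kᵢ = 1.3336 — both > 1, two phases present.
Newton iteration, ψ⁰ = 0.5:
  ψ = 0.5000: g = -0.03429, g' = -0.5515 → ψ = 0.4378
  ψ = 0.4378: g = 0.00072, g' = -0.5766 → ψ = 0.4391
Converged at ψ = 0.4391.
Then V = ψ·F = 0.4391·204.7 = 89.9 mol/h and L = F − V = 114.8 mol/h.

L = 114.8 mol/h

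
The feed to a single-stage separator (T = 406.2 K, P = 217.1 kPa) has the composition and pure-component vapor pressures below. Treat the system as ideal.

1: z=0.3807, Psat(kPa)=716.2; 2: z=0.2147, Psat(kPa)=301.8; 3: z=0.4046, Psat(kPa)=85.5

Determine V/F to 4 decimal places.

V/F = 0.6673

Raoult's law: Kᵢ = Pᵢˢᵃᵗ/P = Pᵢˢᵃᵗ/217.1.
  K_1 = 716.2/217.1 = 3.298941, K_2 = 301.8/217.1 = 1.390143, K_3 = 85.5/217.1 = 0.393828
Material balance + equilibrium reduce to Σ zᵢ(Kᵢ−1)/(1+V/F(Kᵢ−1)) = 0.
g(0) = ΣzᵢKᵢ − 1 = 0.7137 and g(1) = 1 − Σzᵢ/Kᵢ = -0.2972, so a root lies in (0, 1).
Newton–Raphson from V/F = 0.5:
  V/F = 0.5000: g = 0.12535, g' = -0.7645 → V/F = 0.6640
  V/F = 0.6640: g = 0.00250, g' = -0.7522 → V/F = 0.6673
Converged at V/F = 0.6673.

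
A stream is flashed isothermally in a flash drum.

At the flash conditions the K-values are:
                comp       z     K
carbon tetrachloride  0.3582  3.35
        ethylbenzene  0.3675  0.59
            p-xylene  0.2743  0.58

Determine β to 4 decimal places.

β = 0.5915

Let β = V/F and solve Σ zᵢ(Kᵢ−1)/(1+β(Kᵢ−1)) = 0.
Check two-phase: ΣzᵢKᵢ = 1.5759 > 1 and Σzᵢ/Kᵢ = 1.2027 > 1, so g(0) = 0.5759 > 0 and g(1) = -0.2027 < 0.
Newton–Raphson from β = 0.64:
  β = 0.6400: g = -0.02566, g' = -0.5195 → β = 0.5906
  β = 0.5906: g = 0.00048, g' = -0.5401 → β = 0.5915
Converged at β = 0.5915.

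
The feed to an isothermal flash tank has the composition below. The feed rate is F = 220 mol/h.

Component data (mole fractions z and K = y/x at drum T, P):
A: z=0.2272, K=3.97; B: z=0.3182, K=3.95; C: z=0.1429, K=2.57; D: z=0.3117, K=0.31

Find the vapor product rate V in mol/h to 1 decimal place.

Rachford–Rice: g(ψ) = Σ zᵢ(Kᵢ−1)/(1+ψ(Kᵢ−1)) = 0.
Feasibility: ΣzᵢKᵢ = 2.6228, Σzᵢ/Kᵢ = 1.1989 — both > 1, two phases present.
Iterate (Newton) starting at ψ = 0.5:
  ψ = 0.5000: g = 0.44814, g' = -1.2330 → ψ = 0.8634
  ψ = 0.8634: g = 0.01712, g' = -1.3495 → ψ = 0.8761
  ψ = 0.8761: g = -0.00020, g' = -1.3813 → ψ = 0.8760
Converged at ψ = 0.8760.
Then V = ψ·F = 0.8760·220 = 192.7 mol/h and L = F − V = 27.3 mol/h.

V = 192.7 mol/h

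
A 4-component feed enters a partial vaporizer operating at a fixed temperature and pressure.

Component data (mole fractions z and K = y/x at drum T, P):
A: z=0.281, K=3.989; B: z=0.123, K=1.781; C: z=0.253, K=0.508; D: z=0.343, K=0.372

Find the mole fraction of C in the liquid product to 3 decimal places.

Iterate (Newton) starting at V/F = 0.5:
  V/F = 0.500: g = -0.0733, g' = -0.837 → V/F = 0.412
  V/F = 0.412: g = 0.0019, g' = -0.889 → V/F = 0.415
Converged at V/F = 0.415.
Compositions from xᵢ = zᵢ/(1+V/F(Kᵢ−1)), yᵢ = Kᵢxᵢ:
  A: x = 0.125, y = 0.501
  B: x = 0.093, y = 0.165
  C: x = 0.318, y = 0.161
  D: x = 0.464, y = 0.173

x_C = 0.318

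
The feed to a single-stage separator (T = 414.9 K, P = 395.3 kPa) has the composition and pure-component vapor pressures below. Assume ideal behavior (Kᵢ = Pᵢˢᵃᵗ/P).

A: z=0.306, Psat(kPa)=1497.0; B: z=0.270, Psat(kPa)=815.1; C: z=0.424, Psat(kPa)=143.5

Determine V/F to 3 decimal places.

Raoult's law: Kᵢ = Pᵢˢᵃᵗ/P = Pᵢˢᵃᵗ/395.3.
  K_A = 1497.0/395.3 = 3.78700, K_B = 815.1/395.3 = 2.06198, K_C = 143.5/395.3 = 0.36302
Newton–Raphson from V/F = 0.51:
  V/F = 0.510: g = 0.1382, g' = -0.911 → V/F = 0.662
  V/F = 0.662: g = 0.0014, g' = -0.913 → V/F = 0.663
Converged at V/F = 0.663.

V/F = 0.663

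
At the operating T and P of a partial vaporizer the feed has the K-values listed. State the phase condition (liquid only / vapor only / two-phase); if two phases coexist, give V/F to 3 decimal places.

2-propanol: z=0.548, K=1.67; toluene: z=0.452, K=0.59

two-phase, V/F = 0.662

ΣzᵢKᵢ = 1.182; Σzᵢ/Kᵢ = 1.094.
Both exceed 1, so a two-phase solution exists.
Let ψ = V/F and solve Σ zᵢ(Kᵢ−1)/(1+ψ(Kᵢ−1)) = 0.
Iterate (Newton) starting at ψ = 0.4:
  ψ = 0.400: g = 0.0679, g' = -0.262 → ψ = 0.659
  ψ = 0.659: g = 0.0007, g' = -0.261 → ψ = 0.662
Converged at ψ = 0.662.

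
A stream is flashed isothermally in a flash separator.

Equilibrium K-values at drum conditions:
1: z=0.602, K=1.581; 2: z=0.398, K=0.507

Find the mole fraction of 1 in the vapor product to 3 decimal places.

Let ψ = V/F and solve Σ zᵢ(Kᵢ−1)/(1+ψ(Kᵢ−1)) = 0.
Check two-phase: ΣzᵢKᵢ = 1.154 > 1 and Σzᵢ/Kᵢ = 1.166 > 1, so g(0) = 0.154 > 0 and g(1) = -0.166 < 0.
Binary case is linear: z₁(K₁−1)(1+ψ(K₂−1)) + z₂(K₂−1)(1+ψ(K₁−1)) = 0
⇒ ψ = [z₁(K₁−1)+z₂(K₂−1)] / [−(K₁−1)(K₂−1)] = 0.1535/0.2864 = 0.536
Compositions from xᵢ = zᵢ/(1+ψ(Kᵢ−1)), yᵢ = Kᵢxᵢ:
  1: x = 0.459, y = 0.726
  2: x = 0.541, y = 0.274

y_1 = 0.726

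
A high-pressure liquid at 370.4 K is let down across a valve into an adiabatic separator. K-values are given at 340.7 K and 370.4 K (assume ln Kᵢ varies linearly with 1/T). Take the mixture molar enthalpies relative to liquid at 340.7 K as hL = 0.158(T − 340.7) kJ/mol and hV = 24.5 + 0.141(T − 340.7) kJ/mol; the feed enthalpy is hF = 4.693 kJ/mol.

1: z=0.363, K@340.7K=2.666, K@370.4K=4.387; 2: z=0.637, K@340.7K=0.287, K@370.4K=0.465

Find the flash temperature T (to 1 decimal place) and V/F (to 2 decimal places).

T = 343.9 K, V/F = 0.17

Adiabatic flash: solve Rachford–Rice at each trial T, then check hF = ψ·hV(T) + (1−ψ)·hL(T).
  T = 340.7 K: K = (2.666, 0.287), RR gives ψ = 0.127, H_out = 3.106 kJ/mol
  T = 370.4 K: K = (4.387, 0.465), RR gives ψ = 0.490, H_out = 16.461 kJ/mol
  T = 355.5 K: K = (3.453, 0.369), RR gives ψ = 0.315, H_out = 9.984 kJ/mol
  T = 348.1 K: K = (3.042, 0.326), RR gives ψ = 0.227, H_out = 6.698 kJ/mol
  T = 344.4 K: K = (2.850, 0.306), RR gives ψ = 0.179, H_out = 4.955 kJ/mol
  T = 342.5 K: K = (2.754, 0.296), RR gives ψ = 0.153, H_out = 4.021 kJ/mol
Linear interpolation between T = 342.5 (H_out = 4.021) and T = 344.4 (H_out = 4.955) on hF = 4.693 gives T ≈ 343.9 K, at which ψ = 0.17.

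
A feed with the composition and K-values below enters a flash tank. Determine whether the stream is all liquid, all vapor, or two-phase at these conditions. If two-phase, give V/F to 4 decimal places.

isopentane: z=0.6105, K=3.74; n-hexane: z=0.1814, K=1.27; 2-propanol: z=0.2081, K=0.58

all vapor

ΣzᵢKᵢ = 2.6343; Σzᵢ/Kᵢ = 0.6649.
Since Σzᵢ/Kᵢ < 1 the mixture is above its dew point — single vapor phase.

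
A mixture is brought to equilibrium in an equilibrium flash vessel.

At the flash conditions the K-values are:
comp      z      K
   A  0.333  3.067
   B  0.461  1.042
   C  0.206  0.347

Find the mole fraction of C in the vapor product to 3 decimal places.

y_C = 0.148

Let ψ = V/F and solve Σ zᵢ(Kᵢ−1)/(1+ψ(Kᵢ−1)) = 0.
g(0) = ΣzᵢKᵢ − 1 = 0.573 and g(1) = 1 − Σzᵢ/Kᵢ = -0.145, so a root lies in (0, 1).
Newton iteration, ψ⁰ = 0.46:
  ψ = 0.460: g = 0.1796, g' = -0.554 → ψ = 0.784
  ψ = 0.784: g = 0.0058, g' = -0.577 → ψ = 0.794
Converged at ψ = 0.794.
Compositions from xᵢ = zᵢ/(1+ψ(Kᵢ−1)), yᵢ = Kᵢxᵢ:
  A: x = 0.126, y = 0.387
  B: x = 0.446, y = 0.465
  C: x = 0.428, y = 0.148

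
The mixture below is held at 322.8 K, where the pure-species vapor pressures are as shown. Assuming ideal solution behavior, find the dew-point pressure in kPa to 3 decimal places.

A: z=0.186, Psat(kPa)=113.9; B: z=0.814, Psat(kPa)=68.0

Pdew = 73.510 kPa

At the dew point ψ → 1, so Σzᵢ/Kᵢ = 1 with Kᵢ = Pᵢˢᵃᵗ/P ⇒ 1/P = Σzᵢ/Pᵢˢᵃᵗ.
1/P = 0.186/113.9 + 0.814/68.0 = 0.013604 ⇒ P = 73.510 kPa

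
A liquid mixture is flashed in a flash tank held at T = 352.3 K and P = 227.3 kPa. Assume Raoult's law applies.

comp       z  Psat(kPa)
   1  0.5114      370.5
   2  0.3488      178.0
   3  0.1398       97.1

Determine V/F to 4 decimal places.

V/F = 0.7028

Raoult's law: Kᵢ = Pᵢˢᵃᵗ/P = Pᵢˢᵃᵗ/227.3.
  K_1 = 370.5/227.3 = 1.630004, K_2 = 178.0/227.3 = 0.783106, K_3 = 97.1/227.3 = 0.427189
Iterate (Newton) starting at V/F = 0.5:
  V/F = 0.5000: g = 0.04793, g' = -0.2281 → V/F = 0.7101
  V/F = 0.7101: g = -0.00182, g' = -0.2502 → V/F = 0.7029
  V/F = 0.7029: g = -0.00000, g' = -0.2489 → V/F = 0.7028
Converged at V/F = 0.7028.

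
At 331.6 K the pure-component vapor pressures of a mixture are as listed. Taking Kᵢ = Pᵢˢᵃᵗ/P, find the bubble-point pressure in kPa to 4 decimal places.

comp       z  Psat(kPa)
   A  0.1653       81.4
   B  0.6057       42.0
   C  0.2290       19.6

At the bubble point ψ → 0, so ΣzᵢKᵢ = 1 with Kᵢ = Pᵢˢᵃᵗ/P ⇒ P = ΣzᵢPᵢˢᵃᵗ.
P = 0.1653·81.4 + 0.6057·42.0 + 0.2290·19.6 = 43.3832 kPa

Pbub = 43.3832 kPa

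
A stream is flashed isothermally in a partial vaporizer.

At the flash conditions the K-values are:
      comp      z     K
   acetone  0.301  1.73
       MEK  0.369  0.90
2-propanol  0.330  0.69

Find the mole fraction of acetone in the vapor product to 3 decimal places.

y_acetone = 0.380

Newton–Raphson from V/F = 0.5:
  V/F = 0.500: g = 0.0011, g' = -0.135 → V/F = 0.508
Converged at V/F = 0.508.
Compositions from xᵢ = zᵢ/(1+V/F(Kᵢ−1)), yᵢ = Kᵢxᵢ:
  acetone: x = 0.220, y = 0.380
  MEK: x = 0.389, y = 0.350
  2-propanol: x = 0.392, y = 0.270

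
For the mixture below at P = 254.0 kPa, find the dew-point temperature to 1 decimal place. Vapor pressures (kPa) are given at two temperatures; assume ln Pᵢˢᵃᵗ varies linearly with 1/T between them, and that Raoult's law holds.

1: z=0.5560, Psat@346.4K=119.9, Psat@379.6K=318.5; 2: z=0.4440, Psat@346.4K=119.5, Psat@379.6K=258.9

Dew-point temperature: Σzᵢ·P/Pᵢˢᵃᵗ(T) = 1. Interpolate ln Pᵢˢᵃᵗ = aᵢ + bᵢ/T.
  T = 346.4 K: ΣzᵢP/Pᵢˢᵃᵗ = 2.1216
  T = 379.6 K: ΣzᵢP/Pᵢˢᵃᵗ = 0.8790
  T = 363.0 K: ΣzᵢP/Pᵢˢᵃᵗ = 1.3366
  T = 371.3 K: ΣzᵢP/Pᵢˢᵃᵗ = 1.0785
  T = 375.5 K: ΣzᵢP/Pᵢˢᵃᵗ = 0.9713
  T = 373.4 K: ΣzᵢP/Pᵢˢᵃᵗ = 1.0232
Interpolating between 373.4 K and 375.5 K gives T ≈ 374.3 K.

T = 374.3 K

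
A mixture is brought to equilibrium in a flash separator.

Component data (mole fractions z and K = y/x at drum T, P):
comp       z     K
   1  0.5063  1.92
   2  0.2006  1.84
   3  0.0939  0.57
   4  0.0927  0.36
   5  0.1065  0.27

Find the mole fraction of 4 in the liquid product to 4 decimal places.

Material balance + equilibrium reduce to Σ zᵢ(Kᵢ−1)/(1+V/F(Kᵢ−1)) = 0.
g(0) = ΣzᵢKᵢ − 1 = 0.4568 and g(1) = 1 − Σzᵢ/Kᵢ = -0.1894, so a root lies in (0, 1).
Iterate (Newton) starting at V/F = 0.39:
  V/F = 0.3900: g = 0.23346, g' = -0.5158 → V/F = 0.8426
  V/F = 0.8426: g = -0.03301, g' = -0.7892 → V/F = 0.8008
  V/F = 0.8008: g = -0.00147, g' = -0.7217 → V/F = 0.7987
Converged at V/F = 0.7987.
Compositions from xᵢ = zᵢ/(1+V/F(Kᵢ−1)), yᵢ = Kᵢxᵢ:
  1: x = 0.2918, y = 0.5603
  2: x = 0.1201, y = 0.2209
  3: x = 0.1430, y = 0.0815
  4: x = 0.1896, y = 0.0683
  5: x = 0.2554, y = 0.0690

x_4 = 0.1896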